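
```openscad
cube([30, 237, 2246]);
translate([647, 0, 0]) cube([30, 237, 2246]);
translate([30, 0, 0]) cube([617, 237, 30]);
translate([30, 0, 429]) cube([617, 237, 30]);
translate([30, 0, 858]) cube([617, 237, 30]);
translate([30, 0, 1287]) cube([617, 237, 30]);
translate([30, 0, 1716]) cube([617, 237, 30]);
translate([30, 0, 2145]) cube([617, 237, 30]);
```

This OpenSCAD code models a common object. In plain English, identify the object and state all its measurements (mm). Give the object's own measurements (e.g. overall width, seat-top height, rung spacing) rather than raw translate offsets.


An open bookshelf. Two side panels, each 30 mm thick, 237 mm deep and 2246 mm tall, stand 677 mm apart (outside-to-outside). Between them sit 6 shelves, each 30 mm thick and 237 mm deep, spanning the full gap between the sides. The bottom shelf rests on the floor (its underside at z = 0) and the clear gap between one shelf's top and the next shelf's underside is 399 mm.


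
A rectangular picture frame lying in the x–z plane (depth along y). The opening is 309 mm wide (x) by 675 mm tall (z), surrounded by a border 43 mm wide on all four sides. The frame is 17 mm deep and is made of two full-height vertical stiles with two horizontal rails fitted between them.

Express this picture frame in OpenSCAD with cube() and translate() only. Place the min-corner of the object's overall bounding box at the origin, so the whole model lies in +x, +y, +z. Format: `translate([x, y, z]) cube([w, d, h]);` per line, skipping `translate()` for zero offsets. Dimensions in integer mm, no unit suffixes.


cube([43, 17, 761]);
translate([352, 0, 0]) cube([43, 17, 761]);
translate([43, 0, 0]) cube([309, 17, 43]);
translate([43, 0, 718]) cube([309, 17, 43]);


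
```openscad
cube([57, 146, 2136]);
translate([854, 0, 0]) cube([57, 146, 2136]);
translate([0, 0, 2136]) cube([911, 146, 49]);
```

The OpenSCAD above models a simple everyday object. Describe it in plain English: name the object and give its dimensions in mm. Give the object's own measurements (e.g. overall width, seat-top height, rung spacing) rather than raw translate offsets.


A door frame. The clear opening is 797 mm wide and 2136 mm high. Two 57 mm wide jambs, 146 mm deep, stand either side of the opening from the floor to the top of the opening. A 49 mm thick head sits across the top of both jambs, spanning the full outside width of the frame.


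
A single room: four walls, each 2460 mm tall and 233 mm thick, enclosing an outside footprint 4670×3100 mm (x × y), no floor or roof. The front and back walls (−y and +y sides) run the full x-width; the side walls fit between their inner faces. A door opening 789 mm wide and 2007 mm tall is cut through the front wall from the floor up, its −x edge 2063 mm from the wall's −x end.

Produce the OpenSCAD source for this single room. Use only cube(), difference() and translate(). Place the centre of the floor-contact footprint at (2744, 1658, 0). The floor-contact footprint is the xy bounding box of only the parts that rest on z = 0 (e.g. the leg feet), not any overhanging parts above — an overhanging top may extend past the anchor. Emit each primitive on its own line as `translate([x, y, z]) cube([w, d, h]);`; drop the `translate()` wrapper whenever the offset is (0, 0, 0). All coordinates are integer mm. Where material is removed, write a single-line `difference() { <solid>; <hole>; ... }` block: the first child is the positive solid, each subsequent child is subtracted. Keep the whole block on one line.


difference() { translate([409, 108, 0]) cube([4670, 233, 2460]); translate([2472, 108, 0]) cube([789, 233, 2007]); }
translate([409, 2975, 0]) cube([4670, 233, 2460]);
translate([409, 341, 0]) cube([233, 2634, 2460]);
translate([4846, 341, 0]) cube([233, 2634, 2460]);


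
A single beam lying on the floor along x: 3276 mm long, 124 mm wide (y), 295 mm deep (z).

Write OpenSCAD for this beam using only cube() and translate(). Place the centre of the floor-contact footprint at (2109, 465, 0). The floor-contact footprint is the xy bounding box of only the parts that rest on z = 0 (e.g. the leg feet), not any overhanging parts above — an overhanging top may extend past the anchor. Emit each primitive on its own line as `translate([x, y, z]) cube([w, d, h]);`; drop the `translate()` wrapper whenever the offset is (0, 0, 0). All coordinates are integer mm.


translate([471, 403, 0]) cube([3276, 124, 295]);


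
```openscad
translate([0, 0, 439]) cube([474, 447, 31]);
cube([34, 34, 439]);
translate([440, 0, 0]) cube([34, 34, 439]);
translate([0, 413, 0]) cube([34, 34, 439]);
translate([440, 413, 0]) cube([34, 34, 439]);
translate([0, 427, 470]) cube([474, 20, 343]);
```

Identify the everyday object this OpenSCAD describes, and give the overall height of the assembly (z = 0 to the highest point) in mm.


A chair. The overall height is 813 mm.

A slab on four corner posts with a tall panel at the back — a chair. The seat slab sits at z = 439 with thickness 31, and the 343 mm backrest starts at the seat top, so the overall height is 439 + 31 + 343 = 813 mm.


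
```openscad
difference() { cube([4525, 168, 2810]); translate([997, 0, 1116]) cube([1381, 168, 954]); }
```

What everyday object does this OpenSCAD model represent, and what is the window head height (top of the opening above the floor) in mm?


A wall with a window opening. The window head height is 2070 mm.

A wall with a rectangular opening subtracted — a window. Sill at z = 1116, opening 954 mm tall, so the head is at 1116 + 954 = 2070 mm.


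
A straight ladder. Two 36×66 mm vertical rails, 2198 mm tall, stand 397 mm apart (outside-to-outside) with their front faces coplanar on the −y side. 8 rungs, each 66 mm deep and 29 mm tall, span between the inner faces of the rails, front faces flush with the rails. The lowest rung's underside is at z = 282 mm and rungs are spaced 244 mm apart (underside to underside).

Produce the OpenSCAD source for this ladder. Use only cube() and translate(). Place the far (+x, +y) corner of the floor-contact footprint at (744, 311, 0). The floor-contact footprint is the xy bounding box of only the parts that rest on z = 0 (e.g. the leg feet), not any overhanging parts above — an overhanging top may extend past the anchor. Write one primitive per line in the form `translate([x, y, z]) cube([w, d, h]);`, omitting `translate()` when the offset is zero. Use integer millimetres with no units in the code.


translate([347, 245, 0]) cube([36, 66, 2198]);
translate([708, 245, 0]) cube([36, 66, 2198]);
translate([383, 245, 282]) cube([325, 66, 29]);
translate([383, 245, 526]) cube([325, 66, 29]);
translate([383, 245, 770]) cube([325, 66, 29]);
translate([383, 245, 1014]) cube([325, 66, 29]);
translate([383, 245, 1258]) cube([325, 66, 29]);
translate([383, 245, 1502]) cube([325, 66, 29]);
translate([383, 245, 1746]) cube([325, 66, 29]);
translate([383, 245, 1990]) cube([325, 66, 29]);


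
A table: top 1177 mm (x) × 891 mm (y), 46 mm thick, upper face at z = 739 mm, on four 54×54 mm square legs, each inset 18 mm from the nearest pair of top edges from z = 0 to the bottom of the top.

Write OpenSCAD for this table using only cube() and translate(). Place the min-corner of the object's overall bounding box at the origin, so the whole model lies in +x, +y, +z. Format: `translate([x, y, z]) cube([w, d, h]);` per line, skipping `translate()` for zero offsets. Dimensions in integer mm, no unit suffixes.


translate([0, 0, 693]) cube([1177, 891, 46]);
translate([18, 18, 0]) cube([54, 54, 693]);
translate([1105, 18, 0]) cube([54, 54, 693]);
translate([18, 819, 0]) cube([54, 54, 693]);
translate([1105, 819, 0]) cube([54, 54, 693]);


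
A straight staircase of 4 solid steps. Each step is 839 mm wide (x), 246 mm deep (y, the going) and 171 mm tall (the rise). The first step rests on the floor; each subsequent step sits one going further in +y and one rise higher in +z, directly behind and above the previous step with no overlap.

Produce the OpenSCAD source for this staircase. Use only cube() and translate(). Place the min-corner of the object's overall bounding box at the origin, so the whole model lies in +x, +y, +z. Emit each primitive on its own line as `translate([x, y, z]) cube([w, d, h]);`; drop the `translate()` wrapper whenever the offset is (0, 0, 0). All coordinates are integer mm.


cube([839, 246, 171]);
translate([0, 246, 171]) cube([839, 246, 171]);
translate([0, 492, 342]) cube([839, 246, 171]);
translate([0, 738, 513]) cube([839, 246, 171]);


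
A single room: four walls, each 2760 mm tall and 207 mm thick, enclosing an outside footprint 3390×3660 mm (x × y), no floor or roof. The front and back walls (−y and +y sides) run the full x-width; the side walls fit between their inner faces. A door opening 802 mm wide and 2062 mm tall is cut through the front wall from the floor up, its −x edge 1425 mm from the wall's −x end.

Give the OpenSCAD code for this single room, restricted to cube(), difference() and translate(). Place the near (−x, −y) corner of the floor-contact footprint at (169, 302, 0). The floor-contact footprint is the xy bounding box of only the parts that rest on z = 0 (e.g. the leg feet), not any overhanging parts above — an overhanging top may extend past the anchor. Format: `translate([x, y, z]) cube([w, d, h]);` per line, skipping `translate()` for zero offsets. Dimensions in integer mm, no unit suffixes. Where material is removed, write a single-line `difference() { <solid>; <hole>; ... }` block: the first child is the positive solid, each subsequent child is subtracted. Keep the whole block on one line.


difference() { translate([169, 302, 0]) cube([3390, 207, 2760]); translate([1594, 302, 0]) cube([802, 207, 2062]); }
translate([169, 3755, 0]) cube([3390, 207, 2760]);
translate([169, 509, 0]) cube([207, 3246, 2760]);
translate([3352, 509, 0]) cube([207, 3246, 2760]);


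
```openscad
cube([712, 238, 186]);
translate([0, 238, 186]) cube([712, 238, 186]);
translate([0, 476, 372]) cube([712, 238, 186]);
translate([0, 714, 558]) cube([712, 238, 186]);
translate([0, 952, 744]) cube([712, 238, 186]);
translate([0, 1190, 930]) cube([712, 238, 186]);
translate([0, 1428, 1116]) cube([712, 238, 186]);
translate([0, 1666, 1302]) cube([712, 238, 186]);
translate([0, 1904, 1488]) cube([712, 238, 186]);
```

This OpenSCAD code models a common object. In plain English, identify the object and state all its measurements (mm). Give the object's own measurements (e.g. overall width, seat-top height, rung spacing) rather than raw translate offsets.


A straight staircase of 9 solid steps. Each step is 712 mm wide (x), 238 mm deep (y, the going) and 186 mm tall (the rise). The first step rests on the floor; each subsequent step sits one going further in +y and one rise higher in +z, directly behind and above the previous step with no overlap.


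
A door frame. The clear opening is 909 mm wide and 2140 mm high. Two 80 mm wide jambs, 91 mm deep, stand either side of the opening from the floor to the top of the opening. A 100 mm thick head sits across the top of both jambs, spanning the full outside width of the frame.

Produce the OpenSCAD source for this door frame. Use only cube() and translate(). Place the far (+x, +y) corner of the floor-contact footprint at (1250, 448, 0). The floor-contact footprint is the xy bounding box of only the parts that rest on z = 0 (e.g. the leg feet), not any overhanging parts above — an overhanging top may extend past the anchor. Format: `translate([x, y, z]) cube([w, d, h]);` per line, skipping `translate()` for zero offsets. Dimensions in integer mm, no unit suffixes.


translate([181, 357, 0]) cube([80, 91, 2140]);
translate([1170, 357, 0]) cube([80, 91, 2140]);
translate([181, 357, 2140]) cube([1069, 91, 100]);


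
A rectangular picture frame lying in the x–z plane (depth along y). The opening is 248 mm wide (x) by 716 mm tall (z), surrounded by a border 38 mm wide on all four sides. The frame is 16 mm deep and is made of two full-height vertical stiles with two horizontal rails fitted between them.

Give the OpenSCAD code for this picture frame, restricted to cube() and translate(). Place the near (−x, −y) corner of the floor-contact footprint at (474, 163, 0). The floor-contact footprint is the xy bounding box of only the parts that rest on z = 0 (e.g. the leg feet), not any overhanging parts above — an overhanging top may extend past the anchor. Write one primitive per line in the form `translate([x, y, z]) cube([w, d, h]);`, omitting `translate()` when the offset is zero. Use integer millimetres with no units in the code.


translate([474, 163, 0]) cube([38, 16, 792]);
translate([760, 163, 0]) cube([38, 16, 792]);
translate([512, 163, 0]) cube([248, 16, 38]);
translate([512, 163, 754]) cube([248, 16, 38]);


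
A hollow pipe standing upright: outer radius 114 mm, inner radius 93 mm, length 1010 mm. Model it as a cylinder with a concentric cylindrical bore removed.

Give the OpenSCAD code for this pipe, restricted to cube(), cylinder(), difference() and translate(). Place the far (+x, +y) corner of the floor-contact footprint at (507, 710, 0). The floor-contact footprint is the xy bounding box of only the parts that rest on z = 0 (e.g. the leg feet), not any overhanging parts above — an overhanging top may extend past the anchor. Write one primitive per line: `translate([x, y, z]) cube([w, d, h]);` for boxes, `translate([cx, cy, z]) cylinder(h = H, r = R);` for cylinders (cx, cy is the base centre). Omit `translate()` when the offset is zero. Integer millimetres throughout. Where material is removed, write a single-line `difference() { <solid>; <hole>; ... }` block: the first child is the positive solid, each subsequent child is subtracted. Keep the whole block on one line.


difference() { translate([393, 596, 0]) cylinder(h = 1010, r = 114); translate([393, 596, 0]) cylinder(h = 1010, r = 93); }


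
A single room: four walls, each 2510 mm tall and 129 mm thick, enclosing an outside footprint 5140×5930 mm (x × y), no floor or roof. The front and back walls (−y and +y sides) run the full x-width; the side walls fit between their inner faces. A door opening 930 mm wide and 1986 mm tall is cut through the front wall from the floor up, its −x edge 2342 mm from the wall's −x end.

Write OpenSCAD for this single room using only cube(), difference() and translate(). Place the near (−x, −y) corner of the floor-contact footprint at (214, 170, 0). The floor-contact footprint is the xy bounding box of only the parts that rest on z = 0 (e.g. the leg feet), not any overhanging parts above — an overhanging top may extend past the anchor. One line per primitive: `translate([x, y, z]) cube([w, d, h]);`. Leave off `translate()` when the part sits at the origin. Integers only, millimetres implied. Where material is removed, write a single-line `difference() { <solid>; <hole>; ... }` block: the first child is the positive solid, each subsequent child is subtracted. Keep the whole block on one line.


difference() { translate([214, 170, 0]) cube([5140, 129, 2510]); translate([2556, 170, 0]) cube([930, 129, 1986]); }
translate([214, 5971, 0]) cube([5140, 129, 2510]);
translate([214, 299, 0]) cube([129, 5672, 2510]);
translate([5225, 299, 0]) cube([129, 5672, 2510]);


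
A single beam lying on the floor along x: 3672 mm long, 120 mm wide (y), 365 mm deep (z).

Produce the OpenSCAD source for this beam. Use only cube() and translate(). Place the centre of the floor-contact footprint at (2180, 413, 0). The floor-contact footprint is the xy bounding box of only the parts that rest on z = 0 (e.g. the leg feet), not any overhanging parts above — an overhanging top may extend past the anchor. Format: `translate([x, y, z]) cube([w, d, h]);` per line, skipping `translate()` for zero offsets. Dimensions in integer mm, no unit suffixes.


translate([344, 353, 0]) cube([3672, 120, 365]);


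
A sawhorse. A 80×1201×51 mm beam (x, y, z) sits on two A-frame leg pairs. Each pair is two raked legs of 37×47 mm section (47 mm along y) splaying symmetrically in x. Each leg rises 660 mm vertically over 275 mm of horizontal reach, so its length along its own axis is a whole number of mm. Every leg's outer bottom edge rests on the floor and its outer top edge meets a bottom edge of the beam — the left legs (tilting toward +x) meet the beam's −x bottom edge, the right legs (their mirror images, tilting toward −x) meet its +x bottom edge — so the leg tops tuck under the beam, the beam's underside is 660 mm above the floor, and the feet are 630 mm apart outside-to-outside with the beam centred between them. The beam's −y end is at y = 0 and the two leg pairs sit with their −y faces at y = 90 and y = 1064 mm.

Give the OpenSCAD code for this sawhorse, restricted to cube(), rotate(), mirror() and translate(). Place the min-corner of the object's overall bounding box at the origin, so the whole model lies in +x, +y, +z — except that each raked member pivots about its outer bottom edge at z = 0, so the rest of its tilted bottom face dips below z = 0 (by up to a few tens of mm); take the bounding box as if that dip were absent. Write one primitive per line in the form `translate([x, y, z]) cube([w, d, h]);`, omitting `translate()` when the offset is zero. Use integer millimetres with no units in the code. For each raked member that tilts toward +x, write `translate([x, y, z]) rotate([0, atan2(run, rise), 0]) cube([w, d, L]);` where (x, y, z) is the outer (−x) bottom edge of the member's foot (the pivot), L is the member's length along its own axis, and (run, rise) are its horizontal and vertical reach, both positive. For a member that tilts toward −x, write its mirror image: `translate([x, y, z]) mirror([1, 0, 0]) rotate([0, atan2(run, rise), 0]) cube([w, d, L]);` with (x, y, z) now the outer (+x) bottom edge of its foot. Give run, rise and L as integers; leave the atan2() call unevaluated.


translate([275, 0, 660]) cube([80, 1201, 51]);
translate([0, 90, 0]) rotate([0, atan2(275, 660), 0]) cube([37, 47, 715]);
translate([630, 90, 0]) mirror([1, 0, 0]) rotate([0, atan2(275, 660), 0]) cube([37, 47, 715]);
translate([0, 1064, 0]) rotate([0, atan2(275, 660), 0]) cube([37, 47, 715]);
translate([630, 1064, 0]) mirror([1, 0, 0]) rotate([0, atan2(275, 660), 0]) cube([37, 47, 715]);


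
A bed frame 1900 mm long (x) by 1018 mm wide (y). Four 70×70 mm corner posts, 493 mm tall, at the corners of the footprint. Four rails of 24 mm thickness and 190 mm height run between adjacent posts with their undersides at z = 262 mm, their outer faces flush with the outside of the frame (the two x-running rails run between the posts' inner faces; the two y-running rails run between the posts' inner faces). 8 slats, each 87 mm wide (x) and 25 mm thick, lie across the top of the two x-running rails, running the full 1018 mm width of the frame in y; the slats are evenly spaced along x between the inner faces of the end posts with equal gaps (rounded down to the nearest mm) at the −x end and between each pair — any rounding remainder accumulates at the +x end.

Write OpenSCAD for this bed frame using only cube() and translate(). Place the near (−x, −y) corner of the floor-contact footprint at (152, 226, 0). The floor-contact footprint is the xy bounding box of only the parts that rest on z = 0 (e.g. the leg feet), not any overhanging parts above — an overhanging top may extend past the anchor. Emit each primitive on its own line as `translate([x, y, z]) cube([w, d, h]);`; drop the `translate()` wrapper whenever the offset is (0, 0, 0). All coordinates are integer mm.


// slat z = rail_z + rail_h = 262 + 190 = 452
// slat gap = ⌊(1760 − 8·87) / 9⌋ = 118
translate([152, 226, 0]) cube([70, 70, 493]);
translate([152, 1174, 0]) cube([70, 70, 493]);
translate([1982, 226, 0]) cube([70, 70, 493]);
translate([1982, 1174, 0]) cube([70, 70, 493]);
translate([222, 226, 262]) cube([1760, 24, 190]);
translate([222, 1220, 262]) cube([1760, 24, 190]);
translate([152, 296, 262]) cube([24, 878, 190]);
translate([2028, 296, 262]) cube([24, 878, 190]);
translate([340, 226, 452]) cube([87, 1018, 25]);
translate([545, 226, 452]) cube([87, 1018, 25]);
translate([750, 226, 452]) cube([87, 1018, 25]);
translate([955, 226, 452]) cube([87, 1018, 25]);
translate([1160, 226, 452]) cube([87, 1018, 25]);
translate([1365, 226, 452]) cube([87, 1018, 25]);
translate([1570, 226, 452]) cube([87, 1018, 25]);
translate([1775, 226, 452]) cube([87, 1018, 25]);


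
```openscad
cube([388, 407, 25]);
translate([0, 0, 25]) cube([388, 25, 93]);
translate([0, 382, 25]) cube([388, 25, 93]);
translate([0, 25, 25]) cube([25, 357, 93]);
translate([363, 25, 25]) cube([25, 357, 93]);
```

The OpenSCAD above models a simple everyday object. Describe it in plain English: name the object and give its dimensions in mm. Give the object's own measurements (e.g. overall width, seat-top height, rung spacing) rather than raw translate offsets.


An open-topped rectangular box: outside dimensions 388×407×118 mm, with a uniform wall and base thickness of 25 mm. The base is a full 388×407 slab on the floor; four walls sit on top of the base. The front and back walls (the −y and +y sides) span the full width; the two side walls fit between them.


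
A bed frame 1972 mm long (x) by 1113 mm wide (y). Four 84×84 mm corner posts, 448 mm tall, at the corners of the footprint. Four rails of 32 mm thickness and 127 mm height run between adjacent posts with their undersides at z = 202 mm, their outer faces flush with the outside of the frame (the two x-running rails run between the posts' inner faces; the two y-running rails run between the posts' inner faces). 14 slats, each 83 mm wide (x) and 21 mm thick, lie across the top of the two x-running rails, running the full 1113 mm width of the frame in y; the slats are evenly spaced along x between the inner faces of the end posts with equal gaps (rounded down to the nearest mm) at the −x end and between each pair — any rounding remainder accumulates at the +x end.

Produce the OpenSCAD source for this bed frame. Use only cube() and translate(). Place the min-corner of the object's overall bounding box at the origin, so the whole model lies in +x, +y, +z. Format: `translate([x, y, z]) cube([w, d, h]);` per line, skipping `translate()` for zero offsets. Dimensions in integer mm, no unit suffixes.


cube([84, 84, 448]);
translate([0, 1029, 0]) cube([84, 84, 448]);
translate([1888, 0, 0]) cube([84, 84, 448]);
translate([1888, 1029, 0]) cube([84, 84, 448]);
translate([84, 0, 202]) cube([1804, 32, 127]);
translate([84, 1081, 202]) cube([1804, 32, 127]);
translate([0, 84, 202]) cube([32, 945, 127]);
translate([1940, 84, 202]) cube([32, 945, 127]);
translate([126, 0, 329]) cube([83, 1113, 21]);
translate([251, 0, 329]) cube([83, 1113, 21]);
translate([376, 0, 329]) cube([83, 1113, 21]);
translate([501, 0, 329]) cube([83, 1113, 21]);
translate([626, 0, 329]) cube([83, 1113, 21]);
translate([751, 0, 329]) cube([83, 1113, 21]);
translate([876, 0, 329]) cube([83, 1113, 21]);
translate([1001, 0, 329]) cube([83, 1113, 21]);
translate([1126, 0, 329]) cube([83, 1113, 21]);
translate([1251, 0, 329]) cube([83, 1113, 21]);
translate([1376, 0, 329]) cube([83, 1113, 21]);
translate([1501, 0, 329]) cube([83, 1113, 21]);
translate([1626, 0, 329]) cube([83, 1113, 21]);
translate([1751, 0, 329]) cube([83, 1113, 21]);


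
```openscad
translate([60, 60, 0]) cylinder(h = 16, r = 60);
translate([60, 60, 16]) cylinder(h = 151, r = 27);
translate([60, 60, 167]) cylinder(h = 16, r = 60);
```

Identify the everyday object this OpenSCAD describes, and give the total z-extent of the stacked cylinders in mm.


A spool. The overall height is 183 mm.

Three coaxial cylinders, large–small–large — a spool. Two 16 mm flanges and a 151 mm core give 16 + 151 + 16 = 183 mm.


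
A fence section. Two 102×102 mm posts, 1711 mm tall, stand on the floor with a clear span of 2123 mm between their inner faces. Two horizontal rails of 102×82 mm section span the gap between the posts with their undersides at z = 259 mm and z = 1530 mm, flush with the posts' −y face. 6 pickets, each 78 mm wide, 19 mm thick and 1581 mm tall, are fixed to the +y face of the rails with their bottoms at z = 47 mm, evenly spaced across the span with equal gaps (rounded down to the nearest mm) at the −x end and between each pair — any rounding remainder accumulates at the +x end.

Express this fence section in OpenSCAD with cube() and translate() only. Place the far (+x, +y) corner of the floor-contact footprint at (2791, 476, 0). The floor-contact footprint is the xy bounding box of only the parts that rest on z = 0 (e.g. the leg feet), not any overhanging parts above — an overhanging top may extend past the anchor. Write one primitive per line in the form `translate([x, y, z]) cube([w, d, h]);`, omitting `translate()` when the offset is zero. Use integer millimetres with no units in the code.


translate([464, 374, 0]) cube([102, 102, 1711]);
translate([2689, 374, 0]) cube([102, 102, 1711]);
translate([566, 374, 259]) cube([2123, 102, 82]);
translate([566, 374, 1530]) cube([2123, 102, 82]);
translate([802, 476, 47]) cube([78, 19, 1581]);
translate([1116, 476, 47]) cube([78, 19, 1581]);
translate([1430, 476, 47]) cube([78, 19, 1581]);
translate([1744, 476, 47]) cube([78, 19, 1581]);
translate([2058, 476, 47]) cube([78, 19, 1581]);
translate([2372, 476, 47]) cube([78, 19, 1581]);


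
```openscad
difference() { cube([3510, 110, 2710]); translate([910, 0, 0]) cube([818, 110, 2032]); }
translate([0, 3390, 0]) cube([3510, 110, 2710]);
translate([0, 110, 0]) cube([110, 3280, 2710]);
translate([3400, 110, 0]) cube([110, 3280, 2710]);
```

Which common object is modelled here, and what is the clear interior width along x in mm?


A single room. The interior width is 3290 mm.

Four walls enclosing a rectangle with a door in the front wall — a room. Outside width 3510 minus two 110 mm walls gives 3290 mm.


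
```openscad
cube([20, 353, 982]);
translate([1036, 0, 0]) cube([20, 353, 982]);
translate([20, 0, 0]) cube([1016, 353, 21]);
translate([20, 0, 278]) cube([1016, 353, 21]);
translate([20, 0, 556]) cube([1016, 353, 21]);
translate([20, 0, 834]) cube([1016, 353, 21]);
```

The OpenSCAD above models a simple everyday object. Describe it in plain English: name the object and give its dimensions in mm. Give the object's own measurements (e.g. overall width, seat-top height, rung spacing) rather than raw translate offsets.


An open bookshelf. Two side panels, each 20 mm thick, 353 mm deep and 982 mm tall, stand 1056 mm apart (outside-to-outside). Between them sit 4 shelves, each 21 mm thick and 353 mm deep, spanning the full gap between the sides. The bottom shelf rests on the floor (its underside at z = 0) and the clear gap between one shelf's top and the next shelf's underside is 257 mm.


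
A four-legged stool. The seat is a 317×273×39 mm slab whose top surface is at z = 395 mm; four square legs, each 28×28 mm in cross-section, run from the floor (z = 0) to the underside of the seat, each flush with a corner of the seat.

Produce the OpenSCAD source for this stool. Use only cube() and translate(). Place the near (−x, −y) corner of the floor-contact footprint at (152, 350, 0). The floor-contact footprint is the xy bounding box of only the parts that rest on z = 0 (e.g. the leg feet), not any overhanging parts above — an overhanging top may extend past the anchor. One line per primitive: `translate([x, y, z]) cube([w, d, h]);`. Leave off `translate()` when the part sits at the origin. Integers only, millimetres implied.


// leg_h = 395 - 39 = 356
translate([152, 350, 356]) cube([317, 273, 39]);
translate([152, 350, 0]) cube([28, 28, 356]);
translate([441, 350, 0]) cube([28, 28, 356]);
translate([152, 595, 0]) cube([28, 28, 356]);
translate([441, 595, 0]) cube([28, 28, 356]);


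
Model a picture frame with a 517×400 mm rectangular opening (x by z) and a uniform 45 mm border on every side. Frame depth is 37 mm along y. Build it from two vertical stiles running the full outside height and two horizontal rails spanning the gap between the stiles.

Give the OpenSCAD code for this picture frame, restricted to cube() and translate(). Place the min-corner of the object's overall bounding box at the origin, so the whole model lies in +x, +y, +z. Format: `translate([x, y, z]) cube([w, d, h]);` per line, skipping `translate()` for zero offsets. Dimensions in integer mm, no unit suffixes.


cube([45, 37, 490]);
translate([562, 0, 0]) cube([45, 37, 490]);
translate([45, 0, 0]) cube([517, 37, 45]);
translate([45, 0, 445]) cube([517, 37, 45]);


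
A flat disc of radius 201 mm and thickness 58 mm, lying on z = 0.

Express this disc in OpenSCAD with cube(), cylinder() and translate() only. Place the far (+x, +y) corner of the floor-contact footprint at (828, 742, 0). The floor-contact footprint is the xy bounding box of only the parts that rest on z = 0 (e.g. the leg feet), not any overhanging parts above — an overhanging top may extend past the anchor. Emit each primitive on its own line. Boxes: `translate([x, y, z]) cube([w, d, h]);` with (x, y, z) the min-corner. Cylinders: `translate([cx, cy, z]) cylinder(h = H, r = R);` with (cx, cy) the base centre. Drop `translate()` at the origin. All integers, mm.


translate([627, 541, 0]) cylinder(h = 58, r = 201);


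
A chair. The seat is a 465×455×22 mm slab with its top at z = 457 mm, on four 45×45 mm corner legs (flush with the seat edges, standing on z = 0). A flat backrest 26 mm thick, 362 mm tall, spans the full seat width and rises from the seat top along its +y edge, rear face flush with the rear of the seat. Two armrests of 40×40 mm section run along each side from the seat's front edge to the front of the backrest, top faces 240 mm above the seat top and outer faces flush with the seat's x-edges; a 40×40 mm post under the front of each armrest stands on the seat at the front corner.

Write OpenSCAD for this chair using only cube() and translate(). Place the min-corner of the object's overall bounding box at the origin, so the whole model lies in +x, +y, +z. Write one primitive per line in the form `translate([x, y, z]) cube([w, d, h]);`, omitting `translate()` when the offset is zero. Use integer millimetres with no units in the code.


translate([0, 0, 435]) cube([465, 455, 22]);
cube([45, 45, 435]);
translate([420, 0, 0]) cube([45, 45, 435]);
translate([0, 410, 0]) cube([45, 45, 435]);
translate([420, 410, 0]) cube([45, 45, 435]);
translate([0, 429, 457]) cube([465, 26, 362]);
translate([0, 0, 657]) cube([40, 429, 40]);
translate([425, 0, 657]) cube([40, 429, 40]);
translate([0, 0, 457]) cube([40, 40, 200]);
translate([425, 0, 457]) cube([40, 40, 200]);


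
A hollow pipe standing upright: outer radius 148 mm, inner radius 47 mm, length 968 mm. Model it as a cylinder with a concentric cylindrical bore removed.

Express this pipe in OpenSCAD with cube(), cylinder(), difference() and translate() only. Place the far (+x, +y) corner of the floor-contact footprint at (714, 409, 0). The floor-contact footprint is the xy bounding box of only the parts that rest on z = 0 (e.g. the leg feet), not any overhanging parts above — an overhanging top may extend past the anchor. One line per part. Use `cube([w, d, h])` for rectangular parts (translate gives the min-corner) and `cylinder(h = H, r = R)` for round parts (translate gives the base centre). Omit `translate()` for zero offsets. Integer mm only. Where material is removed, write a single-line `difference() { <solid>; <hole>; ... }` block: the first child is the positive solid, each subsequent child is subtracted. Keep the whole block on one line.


difference() { translate([566, 261, 0]) cylinder(h = 968, r = 148); translate([566, 261, 0]) cylinder(h = 968, r = 47); }


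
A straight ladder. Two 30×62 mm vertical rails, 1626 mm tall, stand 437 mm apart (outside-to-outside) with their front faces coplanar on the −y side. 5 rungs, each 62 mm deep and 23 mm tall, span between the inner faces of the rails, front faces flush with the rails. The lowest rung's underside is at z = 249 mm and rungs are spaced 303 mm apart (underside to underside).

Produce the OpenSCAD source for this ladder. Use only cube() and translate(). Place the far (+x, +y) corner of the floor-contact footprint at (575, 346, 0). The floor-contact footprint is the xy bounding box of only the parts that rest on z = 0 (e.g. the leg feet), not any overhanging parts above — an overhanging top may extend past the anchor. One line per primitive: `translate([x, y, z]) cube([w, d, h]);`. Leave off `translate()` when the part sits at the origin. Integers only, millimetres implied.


translate([138, 284, 0]) cube([30, 62, 1626]);
translate([545, 284, 0]) cube([30, 62, 1626]);
translate([168, 284, 249]) cube([377, 62, 23]);
translate([168, 284, 552]) cube([377, 62, 23]);
translate([168, 284, 855]) cube([377, 62, 23]);
translate([168, 284, 1158]) cube([377, 62, 23]);
translate([168, 284, 1461]) cube([377, 62, 23]);


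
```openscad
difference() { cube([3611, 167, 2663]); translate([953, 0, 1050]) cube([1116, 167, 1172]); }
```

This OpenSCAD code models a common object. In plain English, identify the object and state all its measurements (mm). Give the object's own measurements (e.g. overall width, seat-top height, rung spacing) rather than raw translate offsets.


A wall 3611 mm long (x), 167 mm thick (y), 2663 mm tall, with a rectangular window opening cut through it. The opening is 1116 mm wide and 1172 mm tall; its sill is at z = 1050 mm and its near (−x) edge is 953 mm from the wall's −x end. The opening passes through the full wall thickness.


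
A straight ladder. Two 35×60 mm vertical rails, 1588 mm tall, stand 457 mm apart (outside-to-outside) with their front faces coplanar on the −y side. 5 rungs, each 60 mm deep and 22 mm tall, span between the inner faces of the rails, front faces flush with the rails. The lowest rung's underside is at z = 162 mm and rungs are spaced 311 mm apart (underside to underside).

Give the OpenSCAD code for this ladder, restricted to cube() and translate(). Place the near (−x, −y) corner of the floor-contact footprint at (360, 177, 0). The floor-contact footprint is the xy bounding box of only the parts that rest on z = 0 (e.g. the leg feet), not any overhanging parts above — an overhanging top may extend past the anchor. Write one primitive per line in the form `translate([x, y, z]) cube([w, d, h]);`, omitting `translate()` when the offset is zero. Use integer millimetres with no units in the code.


translate([360, 177, 0]) cube([35, 60, 1588]);
translate([782, 177, 0]) cube([35, 60, 1588]);
translate([395, 177, 162]) cube([387, 60, 22]);
translate([395, 177, 473]) cube([387, 60, 22]);
translate([395, 177, 784]) cube([387, 60, 22]);
translate([395, 177, 1095]) cube([387, 60, 22]);
translate([395, 177, 1406]) cube([387, 60, 22]);


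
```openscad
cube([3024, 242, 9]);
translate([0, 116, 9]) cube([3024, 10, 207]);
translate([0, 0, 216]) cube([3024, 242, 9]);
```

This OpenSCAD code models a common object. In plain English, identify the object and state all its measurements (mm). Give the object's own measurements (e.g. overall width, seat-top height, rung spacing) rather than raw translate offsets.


An I-beam lying along x, 3024 mm long. Overall section height 225 mm. Two flanges 242 mm wide (y) and 9 mm thick, one on the floor and one at the top; a web 10 mm thick runs between them, centred on the flange width.


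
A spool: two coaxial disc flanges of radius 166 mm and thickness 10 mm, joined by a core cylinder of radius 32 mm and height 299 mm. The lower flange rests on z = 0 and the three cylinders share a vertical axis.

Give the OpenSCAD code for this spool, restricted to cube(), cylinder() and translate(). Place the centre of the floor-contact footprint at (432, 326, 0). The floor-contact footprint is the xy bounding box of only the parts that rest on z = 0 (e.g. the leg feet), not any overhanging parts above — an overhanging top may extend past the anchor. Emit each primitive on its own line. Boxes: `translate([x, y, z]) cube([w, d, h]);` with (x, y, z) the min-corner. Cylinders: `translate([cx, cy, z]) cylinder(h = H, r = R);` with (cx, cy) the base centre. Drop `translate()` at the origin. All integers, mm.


translate([432, 326, 0]) cylinder(h = 10, r = 166);
translate([432, 326, 10]) cylinder(h = 299, r = 32);
translate([432, 326, 309]) cylinder(h = 10, r = 166);


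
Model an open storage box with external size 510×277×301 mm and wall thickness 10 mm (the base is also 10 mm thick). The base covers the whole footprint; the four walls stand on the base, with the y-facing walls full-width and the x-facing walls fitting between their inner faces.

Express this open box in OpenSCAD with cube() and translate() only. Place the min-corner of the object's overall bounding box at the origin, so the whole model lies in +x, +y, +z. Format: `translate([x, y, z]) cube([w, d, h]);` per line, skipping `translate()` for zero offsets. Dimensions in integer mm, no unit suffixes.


cube([510, 277, 10]);
translate([0, 0, 10]) cube([510, 10, 291]);
translate([0, 267, 10]) cube([510, 10, 291]);
translate([0, 10, 10]) cube([10, 257, 291]);
translate([500, 10, 10]) cube([10, 257, 291]);


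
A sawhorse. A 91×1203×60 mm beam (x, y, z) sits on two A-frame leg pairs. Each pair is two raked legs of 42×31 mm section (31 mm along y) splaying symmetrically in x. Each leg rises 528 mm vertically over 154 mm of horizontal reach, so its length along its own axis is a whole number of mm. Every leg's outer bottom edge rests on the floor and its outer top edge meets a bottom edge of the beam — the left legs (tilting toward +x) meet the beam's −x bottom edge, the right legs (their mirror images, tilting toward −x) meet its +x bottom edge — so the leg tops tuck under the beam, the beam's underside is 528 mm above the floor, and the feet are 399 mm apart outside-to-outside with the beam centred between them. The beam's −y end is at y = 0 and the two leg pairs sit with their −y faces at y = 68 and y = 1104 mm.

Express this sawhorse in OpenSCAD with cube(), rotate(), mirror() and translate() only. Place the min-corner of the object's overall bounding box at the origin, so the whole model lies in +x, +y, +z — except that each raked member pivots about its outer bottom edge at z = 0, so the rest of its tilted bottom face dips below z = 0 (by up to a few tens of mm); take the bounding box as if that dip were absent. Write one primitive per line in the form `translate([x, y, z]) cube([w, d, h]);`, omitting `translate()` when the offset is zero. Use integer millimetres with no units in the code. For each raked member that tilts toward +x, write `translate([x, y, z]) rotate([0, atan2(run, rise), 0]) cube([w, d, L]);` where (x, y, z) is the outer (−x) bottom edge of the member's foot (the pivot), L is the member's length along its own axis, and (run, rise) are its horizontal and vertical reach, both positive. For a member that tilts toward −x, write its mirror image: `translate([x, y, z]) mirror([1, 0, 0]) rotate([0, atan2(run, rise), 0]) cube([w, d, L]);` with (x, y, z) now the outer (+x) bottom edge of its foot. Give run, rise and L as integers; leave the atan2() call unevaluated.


translate([154, 0, 528]) cube([91, 1203, 60]);
translate([0, 68, 0]) rotate([0, atan2(154, 528), 0]) cube([42, 31, 550]);
translate([399, 68, 0]) mirror([1, 0, 0]) rotate([0, atan2(154, 528), 0]) cube([42, 31, 550]);
translate([0, 1104, 0]) rotate([0, atan2(154, 528), 0]) cube([42, 31, 550]);
translate([399, 1104, 0]) mirror([1, 0, 0]) rotate([0, atan2(154, 528), 0]) cube([42, 31, 550]);


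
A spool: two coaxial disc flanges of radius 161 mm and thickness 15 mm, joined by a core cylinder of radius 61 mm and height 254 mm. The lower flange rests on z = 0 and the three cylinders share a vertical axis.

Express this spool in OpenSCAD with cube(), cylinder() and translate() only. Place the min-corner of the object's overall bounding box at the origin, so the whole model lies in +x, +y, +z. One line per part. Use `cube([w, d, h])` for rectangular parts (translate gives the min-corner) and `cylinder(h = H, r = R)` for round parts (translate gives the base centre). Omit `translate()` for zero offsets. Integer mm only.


translate([161, 161, 0]) cylinder(h = 15, r = 161);
translate([161, 161, 15]) cylinder(h = 254, r = 61);
translate([161, 161, 269]) cylinder(h = 15, r = 161);
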